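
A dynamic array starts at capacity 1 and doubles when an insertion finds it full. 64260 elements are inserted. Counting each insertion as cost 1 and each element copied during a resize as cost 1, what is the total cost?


n = 64260
Insertion costs: 64260
Resizes copy 1, 2, 4, ... up to the largest power of 2 that is <= n-1 = 64259, i.e. 32768.
Copy costs = 1 + 2 + 4 + 8 + 16 + 32 + 64 + 128 + 256 + 512 + 1024 + 2048 + 4096 + 8192 + 16384 + 32768 = 65535
Total = 64260 + 65535 = 129795


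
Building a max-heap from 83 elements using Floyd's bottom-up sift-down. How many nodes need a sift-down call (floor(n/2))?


In a heap of 83 elements (0-indexed array):
  Last element index: 82
  Parent of last element: floor((82 - 1) / 2) = 40
  Internal nodes: indices 0 to 40
  Count = floor(83/2) = 41


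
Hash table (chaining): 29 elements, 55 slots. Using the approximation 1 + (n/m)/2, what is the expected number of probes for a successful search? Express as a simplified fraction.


Computing expected probes:
alpha = 29/55
= 1 + alpha/2
= 1 + 29/(2*55)
= (2*55 + 29) / (2*55)
= 139/110


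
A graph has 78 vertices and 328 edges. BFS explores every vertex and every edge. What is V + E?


A full BFS traversal dequeues each vertex once and examines each edge once.
Vertex visits: 78
Edge visits: 328
V + E = 78 + 328 = 406


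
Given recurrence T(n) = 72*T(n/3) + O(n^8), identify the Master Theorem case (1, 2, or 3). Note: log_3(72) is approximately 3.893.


Master Theorem parameters: a=72, b=3, c=8
log_b(a) = 3.893
Compare b^c with a: 3^8 = 6561 > 72, so c > log_b(a).
Comparing c=8 vs log_b(a)=3.893:
8 > 3.893 => Case 3
Result: T(n) = O(n^8)
Master Theorem case = 3


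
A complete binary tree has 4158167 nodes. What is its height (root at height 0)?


In a complete binary tree, level k holds nodes 2^k .. 2^(k+1)-1 (1-indexed).
Height = floor(log2(n)) = floor(log2(4158167)) = 21
Check: 2^21 = 2097152 <= 4158167 < 4194304 = 2^22


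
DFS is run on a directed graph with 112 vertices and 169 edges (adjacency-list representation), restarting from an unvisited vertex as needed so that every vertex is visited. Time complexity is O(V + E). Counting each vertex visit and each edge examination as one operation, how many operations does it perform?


A full DFS traversal processes each vertex exactly once (push/pop on stack).
Each directed edge is examined once.
V = 112, E = 169
V + E = 281


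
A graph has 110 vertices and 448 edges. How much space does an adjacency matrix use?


Adjacency matrix: V x V grid of entries
Space = V^2 = 110^2 = 110 * 110 = 12100


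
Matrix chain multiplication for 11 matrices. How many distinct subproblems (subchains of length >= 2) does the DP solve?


Subproblems are indexed by (i, j) where i < j.
Number of such pairs = n*(n-1)/2
= 11 * 10 / 2
= 55


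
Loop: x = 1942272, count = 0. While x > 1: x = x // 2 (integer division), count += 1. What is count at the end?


The variable x halves each step:
x = 1942272 -> 971136 -> 485568 -> 242784 -> 121392 -> 60696 -> 30348 -> 15174 -> 7587 -> 3793 -> 1896 -> 948 -> 474 -> 237 -> 118 -> 59 -> 29 -> 14 -> 7 -> 3 -> 1
Number of halvings = floor(log2(1942272)) = 20


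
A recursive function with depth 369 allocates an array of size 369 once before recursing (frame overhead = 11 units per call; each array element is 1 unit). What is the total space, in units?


Array allocation: 369 units (allocated once)
Stack frames: 369 deep * 11 per frame = 4059 units
Total = 369 + 4059 = 4428


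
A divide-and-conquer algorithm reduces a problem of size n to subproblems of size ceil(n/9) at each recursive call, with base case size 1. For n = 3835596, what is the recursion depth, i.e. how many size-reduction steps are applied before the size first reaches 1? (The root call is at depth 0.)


Each step divides the size by 9 (rounding up); after k steps the size is ceil(n/9^k), which equals 1 exactly when 9^k >= n.
So the depth is the smallest k with 9^k >= 3835596, i.e. ceil(log_9(3835596)).
9^6 = 531441 < 3835596 <= 4782969 = 9^7
Recursion depth = 7


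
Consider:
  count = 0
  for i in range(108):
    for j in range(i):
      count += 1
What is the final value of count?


For each i, the inner loop runs i times:
  i=0: inner runs 0 times
  i=1: inner runs 1 time
  i=2: inner runs 2 times
  i=3: inner runs 3 times
  i=4: inner runs 4 times
  i=5: inner runs 5 times
  i=6: inner runs 6 times
  i=7: inner runs 7 times
  ...
Total = 0 + 1 + 2 + ... + 107 = 108*(108-1)/2 = 5778


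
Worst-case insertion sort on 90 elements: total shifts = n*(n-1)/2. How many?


Sum of shifts = 1 + 2 + 3 + ... + 89
= 90 * 89 / 2
= 8010 / 2
= 4005


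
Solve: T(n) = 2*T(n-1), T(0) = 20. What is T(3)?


Unrolling:
T(3) = 2*T(2) = 2^2*T(1) = ... = 2^3*T(0)
= 2^3 * 20
= 8 * 20 = 160


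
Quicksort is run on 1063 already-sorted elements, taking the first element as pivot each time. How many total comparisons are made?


Sum of comparisons per partition:
1062 + 1061 + ... + 1 + 0
= 1063 * (1063 - 1) / 2
= 1063 * 1062 / 2
= 564453


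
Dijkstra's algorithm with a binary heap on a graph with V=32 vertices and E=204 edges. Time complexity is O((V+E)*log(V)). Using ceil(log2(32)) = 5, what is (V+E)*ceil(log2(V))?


Dijkstra with a binary heap: each vertex is extracted once, each edge may relax once.
Each heap operation costs O(log V).
V + E = 32 + 204 = 236
ceil(log2(32)) = 5 (since 2^4 = 16 < 32 <= 32 = 2^5)
Total heap work = (V+E) * ceil(log2(V)) = 236 * 5 = 1180


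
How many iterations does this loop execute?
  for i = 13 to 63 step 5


The loop variable i takes values starting at 13 and increments by 5 each iteration.
Sequence: i = 13, 18, 23, 28, 33, 38, 43, 48, 53, ...
The upper bound 63 is inclusive, so the count is floor((last - first) / step) + 1:
floor((63 - 13) / 5) + 1 = floor(50/5) + 1 = 10 + 1 = 11


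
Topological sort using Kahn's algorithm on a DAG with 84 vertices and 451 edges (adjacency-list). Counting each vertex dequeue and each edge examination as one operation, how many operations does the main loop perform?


Kahn's algorithm:
  1. Compute in-degrees: O(V + E)
  2. Process queue: each vertex dequeued once (O(V))
     each edge examined once (O(E))
Total = V + E = 84 + 451 = 535


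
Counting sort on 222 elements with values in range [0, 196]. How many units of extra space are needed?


Output array size: 222 (to store sorted result)
Count array size: 197 (one slot per possible value, range 0 to 196)
Total extra space = 222 + 197 = 419


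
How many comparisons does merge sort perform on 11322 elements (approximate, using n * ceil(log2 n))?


Recursion depth: ceil(log2(11322)) = 14
Each recursion level merges n = 11322 elements
Total = 11322 * 14 = 158508


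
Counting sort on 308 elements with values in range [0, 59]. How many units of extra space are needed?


Output array size: 308 (to store sorted result)
Count array size: 60 (one slot per possible value, range 0 to 59)
Total extra space = 308 + 60 = 368


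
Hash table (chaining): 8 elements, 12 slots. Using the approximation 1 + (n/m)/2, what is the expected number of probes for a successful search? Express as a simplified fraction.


Computing expected probes:
alpha = 8/12
= 1 + alpha/2
= 1 + 8/(2*12)
= (2*12 + 8) / (2*12)
= 32/24 = 4/3


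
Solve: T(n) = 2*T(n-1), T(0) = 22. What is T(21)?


Unrolling:
T(21) = 2*T(20) = 2^2*T(19) = ... = 2^21*T(0)
= 2^21 * 22
= 2097152 * 22 = 46137344


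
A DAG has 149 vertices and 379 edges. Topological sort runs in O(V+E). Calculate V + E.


V = 149 (vertex processing)
E = 379 (edge processing)
V + E = 149 + 379 = 528


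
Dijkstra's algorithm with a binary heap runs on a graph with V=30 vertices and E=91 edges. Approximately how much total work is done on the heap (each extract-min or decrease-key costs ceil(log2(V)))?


Dijkstra with a binary heap: each vertex is extracted once, each edge may relax once.
Each heap operation costs O(log V).
V + E = 30 + 91 = 121
ceil(log2(30)) = 5 (since 2^4 = 16 < 30 <= 32 = 2^5)
Total heap work = (V+E) * ceil(log2(V)) = 121 * 5 = 605


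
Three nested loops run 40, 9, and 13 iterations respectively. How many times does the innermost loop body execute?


Loop 1 (outermost): 40 iterations
Loop 2 (middle): 9 iterations per outer
Loop 3 (innermost): 13 iterations per middle
Total = 40 * 9 * 13 = 4680


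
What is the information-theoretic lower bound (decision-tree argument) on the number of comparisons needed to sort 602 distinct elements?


A binary decision tree of height h has at most 2^h leaves and needs at least n! of them, so h >= ceil(log2(n!)).
602! is far too large to multiply out, so use Stirling's series:
  ln(n!) ~ n ln n - n + (1/2) ln(2 pi n) + 1/(12n)  (error below 1/(360 n^3), negligible here)
  ln(602) = 6.4002574
  n ln n = 602 * 6.4002574 = 3852.9550
  (1/2) ln(2 pi * 602) = (1/2) ln(3782.4776) = 4.1191
  1/(12*602) = 0.0001
  ln(602!) ~ 3852.9550 - 602 + 4.1191 + 0.0001 = 3255.0742
Convert to base 2: log2(602!) = 3255.0742 / ln 2 = 3255.0742 / 0.69314718 = 4696.0794
ceil(4696.0794) = 4697


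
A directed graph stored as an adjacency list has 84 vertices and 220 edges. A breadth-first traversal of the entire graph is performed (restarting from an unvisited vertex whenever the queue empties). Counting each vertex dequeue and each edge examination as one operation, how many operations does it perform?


A full BFS traversal dequeues each vertex once and examines each edge once.
Vertex visits: 84
Edge visits: 220
V + E = 84 + 220 = 304


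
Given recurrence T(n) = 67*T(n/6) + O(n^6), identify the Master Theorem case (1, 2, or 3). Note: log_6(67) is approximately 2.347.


Master Theorem parameters: a=67, b=6, c=6
log_b(a) = 2.347
Compare b^c with a: 6^6 = 46656 > 67, so c > log_b(a).
Comparing c=6 vs log_b(a)=2.347:
6 > 2.347 => Case 3
Result: T(n) = O(n^6)
Master Theorem case = 3


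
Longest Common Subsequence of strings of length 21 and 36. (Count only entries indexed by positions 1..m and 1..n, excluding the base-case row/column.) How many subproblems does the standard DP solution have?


DP table indexed by positions in both strings.
First string: 21 positions
Second string: 36 positions
Total = 21 * 36 = 756


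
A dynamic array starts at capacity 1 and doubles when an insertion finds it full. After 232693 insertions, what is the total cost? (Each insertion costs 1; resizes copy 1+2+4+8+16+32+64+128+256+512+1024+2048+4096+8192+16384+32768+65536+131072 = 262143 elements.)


Insertion cost: 232693 (one per element)
Resizes occur just before inserting elements 2, 3, 5, 9, ...
Elements copied at each resize: 1 + 2 + 4 + 8 + 16 + 32 + 64 + 128 + 256 + 512 + 1024 + 2048 + 4096 + 8192 + 16384 + 32768 + 65536 + 131072
Sum of copies = 262143 (geometric series: 2^k - 1)
Total = 232693 + 262143 = 494836


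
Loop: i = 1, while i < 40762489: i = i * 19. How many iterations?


i multiplies by 19 each step:
i = 1 -> 19 -> 361 -> 6859 -> 130321 -> 2476099 -> 47045881 (stop)
Iterations = ceil(log_19(40762489)) = 6


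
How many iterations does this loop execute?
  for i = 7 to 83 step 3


The loop variable i takes values starting at 7 and increments by 3 each iteration.
Sequence: i = 7, 10, 13, 16, 19, 22, 25, 28, 31, ...
The upper bound 83 is inclusive, so the count is floor((last - first) / step) + 1:
floor((83 - 7) / 3) + 1 = floor(76/3) + 1 = 25 + 1 = 26


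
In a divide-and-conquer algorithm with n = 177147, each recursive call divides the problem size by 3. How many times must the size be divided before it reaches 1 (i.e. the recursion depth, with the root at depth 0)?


Number of divisions = log_3(177147)
Sizes: 177147 -> 59049 -> 19683 -> 6561 -> 2187 -> 729 -> 243 -> 81 -> 27 -> 9 -> 3 -> 1 (11 divisions)
Recursion depth = 11


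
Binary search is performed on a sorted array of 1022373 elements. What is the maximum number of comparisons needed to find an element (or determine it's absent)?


Binary search halves the search space each comparison:
  Step 1: search space = 1022373 -> 511186
  Step 2: search space = 511186 -> 255593
  Step 3: search space = 255593 -> 127796
  Step 4: search space = 127796 -> 63898
  Step 5: search space = 63898 -> 31949
  Step 6: search space = 31949 -> 15974
  Step 7: search space = 15974 -> 7987
  Step 8: search space = 7987 -> 3993
  Step 9: search space = 3993 -> 1996
  Step 10: search space = 1996 -> 998
  Step 11: search space = 998 -> 499
  Step 12: search space = 499 -> 249
  Step 13: search space = 249 -> 124
  Step 14: search space = 124 -> 62
  Step 15: search space = 62 -> 31
  Step 16: search space = 31 -> 15
  Step 17: search space = 15 -> 7
  Step 18: search space = 7 -> 3
  Step 19: search space = 3 -> 1
  Step 20: search space = 1 (final check)
Maximum comparisons = floor(log2(1022373)) + 1 = 19 + 1 = 20


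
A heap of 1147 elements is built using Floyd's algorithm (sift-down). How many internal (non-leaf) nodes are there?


Leaf nodes occupy roughly half the array.
Sift-down is called for each internal node, starting from the last one.
Internal nodes = floor(n/2) = floor(1147/2) = 573


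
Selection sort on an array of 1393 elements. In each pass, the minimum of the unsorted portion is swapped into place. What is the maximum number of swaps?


Selection sort performs one swap per pass:
  Pass 1: find min in positions 0 to 1392, swap with position 0
  Pass 2: find min in positions 1 to 1392, swap with position 1
  Pass 3: find min in positions 2 to 1392, swap with position 2
  Pass 4: find min in positions 3 to 1392, swap with position 3
  Pass 5: find min in positions 4 to 1392, swap with position 4
  ... (1387 more passes)
Total passes (and swaps) = n - 1 = 1393 - 1 = 1392


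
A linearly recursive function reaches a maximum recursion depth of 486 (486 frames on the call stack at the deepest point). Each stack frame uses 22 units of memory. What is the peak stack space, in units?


Maximum recursion depth = 486 frames
Memory per frame = 22 units
Total stack space = depth * frame_size
= 486 * 22 = 10692


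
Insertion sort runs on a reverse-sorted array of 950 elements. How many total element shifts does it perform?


Sum of shifts = 1 + 2 + 3 + ... + 949
= 950 * 949 / 2
= 901550 / 2
= 450775


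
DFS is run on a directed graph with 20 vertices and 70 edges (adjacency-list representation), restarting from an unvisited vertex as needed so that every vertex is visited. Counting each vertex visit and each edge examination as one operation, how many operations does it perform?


A full DFS traversal processes each vertex exactly once (push/pop on stack).
Each directed edge is examined once.
V = 20, E = 70
V + E = 90


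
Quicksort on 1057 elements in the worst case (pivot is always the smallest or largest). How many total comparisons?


In the worst case, each partition step picks the worst pivot:
  Partition 1: 1056 comparisons (n-1 elements to compare)
  Partition 2: 1055 comparisons
  Partition 3: 1054 comparisons
  Partition 4: 1053 comparisons
  Partition 5: 1052 comparisons
  ...
  Last partition: 0 comparisons
Total = (n-1) + (n-2) + ... + 1 + 0 = n*(n-1)/2
= 1057*1056/2 = 558096


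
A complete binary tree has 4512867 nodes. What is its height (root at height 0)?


In a complete binary tree, level k holds nodes 2^k .. 2^(k+1)-1 (1-indexed).
Height = floor(log2(n)) = floor(log2(4512867)) = 22
Check: 2^22 = 4194304 <= 4512867 < 8388608 = 2^23


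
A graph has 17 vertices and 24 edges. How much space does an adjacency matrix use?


Adjacency matrix: V x V grid of entries
Space = V^2 = 17^2 = 17 * 17 = 289


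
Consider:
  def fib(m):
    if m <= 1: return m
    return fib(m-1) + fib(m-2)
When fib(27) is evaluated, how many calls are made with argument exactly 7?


Let N(m) = number of times fib(m) is called while evaluating fib(27).
N(27) = 1 (the initial call).
N(26) = 1 (only fib(27) calls it).
For 1 <= m <= 25: fib(m) is called by fib(m+1) and fib(m+2), so
  N(m) = N(m+1) + N(m+2).
fib(0) is called only by fib(2), so N(0) = N(2).
Walk down from m=27:
  N(27)=1, N(26)=1, N(25)=2, N(24)=3, N(23)=5, N(22)=8, N(21)=13, N(20)=21, N(19)=34, N(18)=55, N(17)=89, N(16)=144, N(15)=233, N(14)=377, N(13)=610, N(12)=987, N(11)=1597, N(10)=2584, N(9)=4181, N(8)=6765, N(7)=10946
N(7) = 10946


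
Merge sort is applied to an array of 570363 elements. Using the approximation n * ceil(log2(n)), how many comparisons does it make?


Merge sort divides the array into halves recursively.
Number of levels = ceil(log2(570363)) = 20
At each level, approximately n = 570363 comparisons are needed for merging.
Total comparisons ~ n * ceil(log2(n)) = 570363 * 20 = 11407260


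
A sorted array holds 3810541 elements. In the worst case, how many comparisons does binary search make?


Halving sequence: 3810541 -> 1905270 -> 952635 -> 476317 -> 238158 -> 119079 -> 59539 -> 29769 -> 14884 -> 7442 -> 3721 -> 1860 -> 930 -> 465 -> 232 -> 116 -> 58 -> 29 -> 14 -> 7 -> 3 -> 1
Number of halvings = 21
Max comparisons = 21 + 1 = 22


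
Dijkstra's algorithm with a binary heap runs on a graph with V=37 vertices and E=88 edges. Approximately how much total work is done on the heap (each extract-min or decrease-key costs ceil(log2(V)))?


Dijkstra with a binary heap: each vertex is extracted once, each edge may relax once.
Each heap operation costs O(log V).
V + E = 37 + 88 = 125
ceil(log2(37)) = 6 (since 2^5 = 32 < 37 <= 64 = 2^6)
Total heap work = (V+E) * ceil(log2(V)) = 125 * 6 = 750


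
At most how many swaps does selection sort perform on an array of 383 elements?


Each of the 382 passes places one element in its final position.
Pass 1: swap minimum into position 0
Pass 2: swap minimum of remaining into position 1
...
Pass 382: last two elements, one swap
Maximum swaps = 383 - 1 = 382


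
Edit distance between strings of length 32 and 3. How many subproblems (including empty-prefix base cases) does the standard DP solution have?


The table includes base cases (empty prefixes).
Rows: (m+1) = 33
Columns: (n+1) = 4
Total = 33 * 4 = 132


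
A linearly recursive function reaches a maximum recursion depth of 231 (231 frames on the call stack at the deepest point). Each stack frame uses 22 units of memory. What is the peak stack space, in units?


Maximum recursion depth = 231 frames
Memory per frame = 22 units
Total stack space = depth * frame_size
= 231 * 22 = 5082


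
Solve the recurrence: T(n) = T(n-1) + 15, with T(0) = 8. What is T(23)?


Unrolling the recurrence:
T(23) = T(22) + 15
       = T(21) + 15 + 15
       = T(20) + 15*3
       ...
       = T(0) + 15*23
       = 8 + 345 = 353


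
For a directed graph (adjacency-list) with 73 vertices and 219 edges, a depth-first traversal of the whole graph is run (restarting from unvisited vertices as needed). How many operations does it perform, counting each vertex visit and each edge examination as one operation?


A full DFS traversal visits each vertex once and examines each edge once.
V = 73
E = 219
Sum = 73 + 219 = 292


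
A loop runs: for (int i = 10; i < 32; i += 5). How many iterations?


Loop starts at i = 10, increments by 5, stops when i >= 32.
Number of iterations = ceil((32 - 10) / 5)
= ceil(22 / 5)
= 5


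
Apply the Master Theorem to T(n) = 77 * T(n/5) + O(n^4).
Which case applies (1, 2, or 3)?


The Master Theorem: T(n) = a*T(n/b) + O(n^c)
  a = 77, b = 5, c = 4
log_b(a) = log_5(77) ~ 2.699
Compare b^c with a: 5^4 = 625 > 77, so c > log_b(a).
Since c > log_b(a), Case 3 applies.
T(n) = O(n^4)
Master Theorem case = 3


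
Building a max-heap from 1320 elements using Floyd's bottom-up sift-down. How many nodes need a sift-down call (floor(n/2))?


In a heap of 1320 elements (0-indexed array):
  Last element index: 1319
  Parent of last element: floor((1319 - 1) / 2) = 659
  Internal nodes: indices 0 to 659
  Count = floor(1320/2) = 660


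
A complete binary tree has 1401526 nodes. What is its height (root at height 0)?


In a complete binary tree, level k holds nodes 2^k .. 2^(k+1)-1 (1-indexed).
Height = floor(log2(n)) = floor(log2(1401526)) = 20
Check: 2^20 = 1048576 <= 1401526 < 2097152 = 2^21


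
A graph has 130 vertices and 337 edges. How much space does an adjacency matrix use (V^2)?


Adjacency matrix: V x V grid of entries
Space = V^2 = 130^2 = 130 * 130 = 16900


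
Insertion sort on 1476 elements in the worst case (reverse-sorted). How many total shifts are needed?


In the worst case (reverse-sorted), each element shifts past all previous:
  Element 1: 1 shifts
  Element 2: 2 shifts
  Element 3: 3 shifts
  Element 4: 4 shifts
  Element 5: 5 shifts
  ...
  Element 1475: 1475 shifts
Total = 1 + 2 + ... + 1475
= 1476*(1476-1)/2 = 1088550


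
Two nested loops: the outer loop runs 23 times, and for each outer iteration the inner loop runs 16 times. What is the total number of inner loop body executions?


Outer loop: 23 iterations
Inner loop: 16 iterations per outer iteration
Total = 23 * 16 = 368


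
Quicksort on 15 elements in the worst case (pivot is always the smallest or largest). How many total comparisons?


In the worst case, each partition step picks the worst pivot:
  Partition 1: 14 comparisons (n-1 elements to compare)
  Partition 2: 13 comparisons
  Partition 3: 12 comparisons
  Partition 4: 11 comparisons
  Partition 5: 10 comparisons
  ...
  Last partition: 0 comparisons
Total = (n-1) + (n-2) + ... + 1 + 0 = n*(n-1)/2
= 15*14/2 = 105


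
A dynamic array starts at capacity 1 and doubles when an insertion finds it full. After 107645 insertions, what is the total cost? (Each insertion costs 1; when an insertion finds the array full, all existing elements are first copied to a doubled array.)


Insertion cost: 107645 (one per element)
Resizes occur just before inserting elements 2, 3, 5, 9, ...
Elements copied at each resize: 1 + 2 + 4 + 8 + 16 + 32 + 64 + 128 + 256 + 512 + 1024 + 2048 + 4096 + 8192 + 16384 + 32768 + 65536
Sum of copies = 131071 (geometric series: 2^k - 1)
Total = 107645 + 131071 = 238716


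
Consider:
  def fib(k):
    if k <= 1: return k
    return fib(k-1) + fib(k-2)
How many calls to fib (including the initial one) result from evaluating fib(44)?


Let C(m) = total calls to evaluate fib(m). Then C(0)=C(1)=1, and
C(m) = 1 + C(m-1) + C(m-2) for m >= 2.
Build the table (each entry = 1 + previous two):
  C(0) = 1
  C(1) = 1
  C(2) = 1 + 1 + 1 = 3
  C(3) = 1 + 3 + 1 = 5
  C(4) = 1 + 5 + 3 = 9
  C(5) = 1 + 9 + 5 = 15
  C(6) = 1 + 15 + 9 = 25
  C(7) = 1 + 25 + 15 = 41
  C(8) = 1 + 41 + 25 = 67
  C(9) = 1 + 67 + 41 = 109
  C(10) = 1 + 109 + 67 = 177
  C(11) = 1 + 177 + 109 = 287
  C(12) = 1 + 287 + 177 = 465
  C(13) = 1 + 465 + 287 = 753
  C(14) = 1 + 753 + 465 = 1219
  C(15) = 1 + 1219 + 753 = 1973
  C(16) = 1 + 1973 + 1219 = 3193
  C(17) = 1 + 3193 + 1973 = 5167
  C(18) = 1 + 5167 + 3193 = 8361
  C(19) = 1 + 8361 + 5167 = 13529
  C(20) = 1 + 13529 + 8361 = 21891
  C(21) = 1 + 21891 + 13529 = 35421
  C(22) = 1 + 35421 + 21891 = 57313
  C(23) = 1 + 57313 + 35421 = 92735
  C(24) = 1 + 92735 + 57313 = 150049
  C(25) = 1 + 150049 + 92735 = 242785
  C(26) = 1 + 242785 + 150049 = 392835
  C(27) = 1 + 392835 + 242785 = 635621
  C(28) = 1 + 635621 + 392835 = 1028457
  C(29) = 1 + 1028457 + 635621 = 1664079
  C(30) = 1 + 1664079 + 1028457 = 2692537
  C(31) = 1 + 2692537 + 1664079 = 4356617
  C(32) = 1 + 4356617 + 2692537 = 7049155
  C(33) = 1 + 7049155 + 4356617 = 11405773
  C(34) = 1 + 11405773 + 7049155 = 18454929
  C(35) = 1 + 18454929 + 11405773 = 29860703
  C(36) = 1 + 29860703 + 18454929 = 48315633
  C(37) = 1 + 48315633 + 29860703 = 78176337
  C(38) = 1 + 78176337 + 48315633 = 126491971
  C(39) = 1 + 126491971 + 78176337 = 204668309
  C(40) = 1 + 204668309 + 126491971 = 331160281
  C(41) = 1 + 331160281 + 204668309 = 535828591
  C(42) = 1 + 535828591 + 331160281 = 866988873
  C(43) = 1 + 866988873 + 535828591 = 1402817465
  C(44) = 1 + 1402817465 + 866988873 = 2269806339
Total calls for fib(44) = 2269806339


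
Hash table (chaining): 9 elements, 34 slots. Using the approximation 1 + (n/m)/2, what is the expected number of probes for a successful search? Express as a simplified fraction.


Computing expected probes:
alpha = 9/34
= 1 + alpha/2
= 1 + 9/(2*34)
= (2*34 + 9) / (2*34)
= 77/68


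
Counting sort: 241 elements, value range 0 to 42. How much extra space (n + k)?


n = 241 (output array)
k = 43 (count array for 43 distinct values)
Extra space = 241 + 43 = 284


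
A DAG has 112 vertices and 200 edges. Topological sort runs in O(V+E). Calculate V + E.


V = 112 (vertex processing)
E = 200 (edge processing)
V + E = 112 + 200 = 312


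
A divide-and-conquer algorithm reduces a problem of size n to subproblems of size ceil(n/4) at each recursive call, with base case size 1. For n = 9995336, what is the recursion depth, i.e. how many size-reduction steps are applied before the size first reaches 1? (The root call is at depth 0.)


Each step divides the size by 4 (rounding up); after k steps the size is ceil(n/4^k), which equals 1 exactly when 4^k >= n.
So the depth is the smallest k with 4^k >= 9995336, i.e. ceil(log_4(9995336)).
4^11 = 4194304 < 9995336 <= 16777216 = 4^12
Recursion depth = 12


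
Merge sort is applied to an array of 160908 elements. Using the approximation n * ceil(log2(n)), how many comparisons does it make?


Merge sort divides the array into halves recursively.
Number of levels = ceil(log2(160908)) = 18
At each level, approximately n = 160908 comparisons are needed for merging.
Total comparisons ~ n * ceil(log2(n)) = 160908 * 18 = 2896344


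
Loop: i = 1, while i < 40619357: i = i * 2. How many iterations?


i multiplies by 2 each step:
i = 1 -> 2 -> 4 -> 8 -> 16 -> 32 -> 64 -> 128 -> 256 -> 512 -> 1024 -> 2048 -> 4096 -> 8192 -> 16384 -> 32768 -> 65536 -> 131072 -> 262144 -> 524288 -> 1048576 -> 2097152 -> 4194304 -> 8388608 -> 16777216 -> 33554432 -> 67108864 (stop)
Iterations = ceil(log_2(40619357)) = 26


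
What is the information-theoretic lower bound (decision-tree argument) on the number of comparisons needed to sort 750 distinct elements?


A binary decision tree of height h has at most 2^h leaves and needs at least n! of them, so h >= ceil(log2(n!)).
750! is far too large to multiply out, so use Stirling's series:
  ln(n!) ~ n ln n - n + (1/2) ln(2 pi n) + 1/(12n)  (error below 1/(360 n^3), negligible here)
  ln(750) = 6.6200732
  n ln n = 750 * 6.6200732 = 4965.0549
  (1/2) ln(2 pi * 750) = (1/2) ln(4712.3890) = 4.2290
  1/(12*750) = 0.0001
  ln(750!) ~ 4965.0549 - 750 + 4.2290 + 0.0001 = 4219.2840
Convert to base 2: log2(750!) = 4219.2840 / ln 2 = 4219.2840 / 0.69314718 = 6087.1401
ceil(6087.1401) = 6088


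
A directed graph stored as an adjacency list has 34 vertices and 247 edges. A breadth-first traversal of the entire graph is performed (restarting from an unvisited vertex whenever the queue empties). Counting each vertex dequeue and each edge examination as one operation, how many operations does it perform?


A full BFS traversal dequeues each vertex once and examines each edge once.
Vertex visits: 34
Edge visits: 247
V + E = 34 + 247 = 281


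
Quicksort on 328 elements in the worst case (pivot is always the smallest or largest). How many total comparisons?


In the worst case, each partition step picks the worst pivot:
  Partition 1: 327 comparisons (n-1 elements to compare)
  Partition 2: 326 comparisons
  Partition 3: 325 comparisons
  Partition 4: 324 comparisons
  Partition 5: 323 comparisons
  ...
  Last partition: 0 comparisons
Total = (n-1) + (n-2) + ... + 1 + 0 = n*(n-1)/2
= 328*327/2 = 53628


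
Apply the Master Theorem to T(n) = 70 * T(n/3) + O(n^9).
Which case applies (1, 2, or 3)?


The Master Theorem: T(n) = a*T(n/b) + O(n^c)
  a = 70, b = 3, c = 9
log_b(a) = log_3(70) ~ 3.867
Compare b^c with a: 3^9 = 19683 > 70, so c > log_b(a).
Since c > log_b(a), Case 3 applies.
T(n) = O(n^9)
Master Theorem case = 3


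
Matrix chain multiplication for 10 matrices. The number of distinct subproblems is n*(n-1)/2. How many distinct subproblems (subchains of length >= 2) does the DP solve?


Subproblems are indexed by (i, j) where i < j.
Number of such pairs = n*(n-1)/2
= 10 * 9 / 2
= 45


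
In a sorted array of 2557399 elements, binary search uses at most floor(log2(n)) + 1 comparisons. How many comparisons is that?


Halving sequence: 2557399 -> 1278699 -> 639349 -> 319674 -> 159837 -> 79918 -> 39959 -> 19979 -> 9989 -> 4994 -> 2497 -> 1248 -> 624 -> 312 -> 156 -> 78 -> 39 -> 19 -> 9 -> 4 -> 2 -> 1
Number of halvings = 21
Max comparisons = 21 + 1 = 22


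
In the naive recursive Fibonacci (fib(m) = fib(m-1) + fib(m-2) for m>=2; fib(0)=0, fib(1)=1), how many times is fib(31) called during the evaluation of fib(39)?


Let N(m) = number of times fib(m) is called while evaluating fib(39).
N(39) = 1 (the initial call).
N(38) = 1 (only fib(39) calls it).
For 1 <= m <= 37: fib(m) is called by fib(m+1) and fib(m+2), so
  N(m) = N(m+1) + N(m+2).
fib(0) is called only by fib(2), so N(0) = N(2).
Walk down from m=39:
  N(39)=1, N(38)=1, N(37)=2, N(36)=3, N(35)=5, N(34)=8, N(33)=13, N(32)=21, N(31)=34
N(31) = 34


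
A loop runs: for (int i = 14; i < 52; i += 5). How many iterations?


Loop starts at i = 14, increments by 5, stops when i >= 52.
Number of iterations = ceil((52 - 14) / 5)
= ceil(38 / 5)
= 8


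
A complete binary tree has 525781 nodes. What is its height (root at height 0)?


In a complete binary tree, level k holds nodes 2^k .. 2^(k+1)-1 (1-indexed).
Height = floor(log2(n)) = floor(log2(525781)) = 19
Check: 2^19 = 524288 <= 525781 < 1048576 = 2^20


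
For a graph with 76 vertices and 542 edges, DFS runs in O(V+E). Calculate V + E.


A full DFS traversal visits each vertex once and examines each edge once.
V = 76
E = 542
Sum = 76 + 542 = 618


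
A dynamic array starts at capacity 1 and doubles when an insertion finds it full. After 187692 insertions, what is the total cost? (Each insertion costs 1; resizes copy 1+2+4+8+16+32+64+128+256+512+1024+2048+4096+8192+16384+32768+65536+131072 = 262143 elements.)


Insertion cost: 187692 (one per element)
Resizes occur just before inserting elements 2, 3, 5, 9, ...
Elements copied at each resize: 1 + 2 + 4 + 8 + 16 + 32 + 64 + 128 + 256 + 512 + 1024 + 2048 + 4096 + 8192 + 16384 + 32768 + 65536 + 131072
Sum of copies = 262143 (geometric series: 2^k - 1)
Total = 187692 + 262143 = 449835


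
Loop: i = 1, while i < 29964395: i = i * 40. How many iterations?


i multiplies by 40 each step:
i = 1 -> 40 -> 1600 -> 64000 -> 2560000 -> 102400000 (stop)
Iterations = ceil(log_40(29964395)) = 5


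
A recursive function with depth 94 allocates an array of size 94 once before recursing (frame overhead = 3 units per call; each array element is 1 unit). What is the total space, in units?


Array allocation: 94 units (allocated once)
Stack frames: 94 deep * 3 per frame = 282 units
Total = 94 + 282 = 376


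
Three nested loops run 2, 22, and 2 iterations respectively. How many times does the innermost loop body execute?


Loop 1 (outermost): 2 iterations
Loop 2 (middle): 22 iterations per outer
Loop 3 (innermost): 2 iterations per middle
Total = 2 * 22 * 2 = 88


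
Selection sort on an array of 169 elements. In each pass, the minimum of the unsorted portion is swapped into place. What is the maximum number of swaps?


Selection sort performs one swap per pass:
  Pass 1: find min in positions 0 to 168, swap with position 0
  Pass 2: find min in positions 1 to 168, swap with position 1
  Pass 3: find min in positions 2 to 168, swap with position 2
  Pass 4: find min in positions 3 to 168, swap with position 3
  Pass 5: find min in positions 4 to 168, swap with position 4
  ... (163 more passes)
Total passes (and swaps) = n - 1 = 169 - 1 = 168


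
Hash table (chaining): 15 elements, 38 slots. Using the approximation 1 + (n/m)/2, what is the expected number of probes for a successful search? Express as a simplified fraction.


Computing expected probes:
alpha = 15/38
= 1 + alpha/2
= 1 + 15/(2*38)
= (2*38 + 15) / (2*38)
= 91/76


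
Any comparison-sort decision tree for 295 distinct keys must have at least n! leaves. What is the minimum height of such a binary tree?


A binary decision tree of height h has at most 2^h leaves and needs at least n! of them, so h >= ceil(log2(n!)).
295! is far too large to multiply out, so use Stirling's series:
  ln(n!) ~ n ln n - n + (1/2) ln(2 pi n) + 1/(12n)  (error below 1/(360 n^3), negligible here)
  ln(295) = 5.6869754
  n ln n = 295 * 5.6869754 = 1677.6577
  (1/2) ln(2 pi * 295) = (1/2) ln(1853.5397) = 3.7624
  1/(12*295) = 0.0003
  ln(295!) ~ 1677.6577 - 295 + 3.7624 + 0.0003 = 1386.4204
Convert to base 2: log2(295!) = 1386.4204 / ln 2 = 1386.4204 / 0.69314718 = 2000.1818
ceil(2000.1818) = 2001


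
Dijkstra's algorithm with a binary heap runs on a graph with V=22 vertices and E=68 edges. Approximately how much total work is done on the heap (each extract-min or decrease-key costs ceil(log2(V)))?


Dijkstra with a binary heap: each vertex is extracted once, each edge may relax once.
Each heap operation costs O(log V).
V + E = 22 + 68 = 90
ceil(log2(22)) = 5 (since 2^4 = 16 < 22 <= 32 = 2^5)
Total heap work = (V+E) * ceil(log2(V)) = 90 * 5 = 450


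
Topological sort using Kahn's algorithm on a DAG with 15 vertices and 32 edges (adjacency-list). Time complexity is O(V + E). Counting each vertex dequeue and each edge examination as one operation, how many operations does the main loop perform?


Kahn's algorithm:
  1. Compute in-degrees: O(V + E)
  2. Process queue: each vertex dequeued once (O(V))
     each edge examined once (O(E))
Total = V + E = 15 + 32 = 47


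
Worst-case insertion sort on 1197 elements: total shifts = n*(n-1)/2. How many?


Sum of shifts = 1 + 2 + 3 + ... + 1196
= 1197 * 1196 / 2
= 1431612 / 2
= 715806


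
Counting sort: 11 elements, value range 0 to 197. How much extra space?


n = 11 (output array)
k = 198 (count array for 198 distinct values)
Extra space = 11 + 198 = 209


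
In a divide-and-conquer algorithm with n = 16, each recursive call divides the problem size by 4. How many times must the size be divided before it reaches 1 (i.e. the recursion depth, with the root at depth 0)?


Number of divisions = log_4(16)
Sizes: 16 -> 4 -> 1 (2 divisions)
Recursion depth = 2


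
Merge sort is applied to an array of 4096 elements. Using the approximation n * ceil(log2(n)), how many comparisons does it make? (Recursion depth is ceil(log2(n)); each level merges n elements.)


Merge sort divides the array into halves recursively.
Number of levels = ceil(log2(4096)) = 12
At each level, approximately n = 4096 comparisons are needed for merging.
Total comparisons ~ n * ceil(log2(n)) = 4096 * 12 = 49152


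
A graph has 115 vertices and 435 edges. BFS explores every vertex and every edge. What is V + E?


A full BFS traversal dequeues each vertex once and examines each edge once.
Vertex visits: 115
Edge visits: 435
V + E = 115 + 435 = 550


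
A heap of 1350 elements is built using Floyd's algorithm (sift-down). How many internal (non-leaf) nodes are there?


Leaf nodes occupy roughly half the array.
Sift-down is called for each internal node, starting from the last one.
Internal nodes = floor(n/2) = floor(1350/2) = 675


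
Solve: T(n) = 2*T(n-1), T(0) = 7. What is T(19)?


Unrolling:
T(19) = 2*T(18) = 2^2*T(17) = ... = 2^19*T(0)
= 2^19 * 7
= 524288 * 7 = 3670016


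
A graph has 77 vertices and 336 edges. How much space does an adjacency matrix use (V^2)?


Adjacency matrix: V x V grid of entries
Space = V^2 = 77^2 = 77 * 77 = 5929


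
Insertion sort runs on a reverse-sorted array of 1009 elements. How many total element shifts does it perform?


Sum of shifts = 1 + 2 + 3 + ... + 1008
= 1009 * 1008 / 2
= 1017072 / 2
= 508536


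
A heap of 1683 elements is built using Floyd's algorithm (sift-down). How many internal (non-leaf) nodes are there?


Leaf nodes occupy roughly half the array.
Sift-down is called for each internal node, starting from the last one.
Internal nodes = floor(n/2) = floor(1683/2) = 841


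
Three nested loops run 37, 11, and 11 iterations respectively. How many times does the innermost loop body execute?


Loop 1 (outermost): 37 iterations
Loop 2 (middle): 11 iterations per outer
Loop 3 (innermost): 11 iterations per middle
Total = 37 * 11 * 11 = 4477


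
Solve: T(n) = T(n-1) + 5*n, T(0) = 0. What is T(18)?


Expanding the recurrence:
T(18) = T(17) + 5*18
       = T(16) + 5*17 + 5*18
       ...
       = T(0) + 5*(1 + 2 + ... + 18)
       = 0 + 5 * 18*19/2
       = 0 + 5 * 171
       = 0 + 855 = 855


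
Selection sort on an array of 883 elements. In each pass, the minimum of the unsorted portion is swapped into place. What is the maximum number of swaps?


Selection sort performs one swap per pass:
  Pass 1: find min in positions 0 to 882, swap with position 0
  Pass 2: find min in positions 1 to 882, swap with position 1
  Pass 3: find min in positions 2 to 882, swap with position 2
  Pass 4: find min in positions 3 to 882, swap with position 3
  Pass 5: find min in positions 4 to 882, swap with position 4
  ... (877 more passes)
Total passes (and swaps) = n - 1 = 883 - 1 = 882


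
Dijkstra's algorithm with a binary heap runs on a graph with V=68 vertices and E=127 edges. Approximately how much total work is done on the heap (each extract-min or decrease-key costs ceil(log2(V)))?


Dijkstra with a binary heap: each vertex is extracted once, each edge may relax once.
Each heap operation costs O(log V).
V + E = 68 + 127 = 195
ceil(log2(68)) = 7 (since 2^6 = 64 < 68 <= 128 = 2^7)
Total heap work = (V+E) * ceil(log2(V)) = 195 * 7 = 1365


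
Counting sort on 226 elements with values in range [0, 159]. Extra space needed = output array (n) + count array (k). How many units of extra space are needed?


Output array size: 226 (to store sorted result)
Count array size: 160 (one slot per possible value, range 0 to 159)
Total extra space = 226 + 160 = 386


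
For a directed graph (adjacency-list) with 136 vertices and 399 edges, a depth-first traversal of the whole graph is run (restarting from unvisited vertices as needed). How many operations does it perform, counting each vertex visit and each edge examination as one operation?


A full DFS traversal visits each vertex once and examines each edge once.
V = 136
E = 399
Sum = 136 + 399 = 535


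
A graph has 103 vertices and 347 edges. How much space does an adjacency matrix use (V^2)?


Adjacency matrix: V x V grid of entries
Space = V^2 = 103^2 = 103 * 103 = 10609


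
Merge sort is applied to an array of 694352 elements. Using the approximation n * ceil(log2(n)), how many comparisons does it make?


Merge sort divides the array into halves recursively.
Number of levels = ceil(log2(694352)) = 20
At each level, approximately n = 694352 comparisons are needed for merging.
Total comparisons ~ n * ceil(log2(n)) = 694352 * 20 = 13887040


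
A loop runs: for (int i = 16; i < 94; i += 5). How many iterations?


Loop starts at i = 16, increments by 5, stops when i >= 94.
Number of iterations = ceil((94 - 16) / 5)
= ceil(78 / 5)
= 16


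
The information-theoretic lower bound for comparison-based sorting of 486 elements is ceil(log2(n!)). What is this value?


A binary decision tree of height h has at most 2^h leaves and needs at least n! of them, so h >= ceil(log2(n!)).
486! is far too large to multiply out, so use Stirling's series:
  ln(n!) ~ n ln n - n + (1/2) ln(2 pi n) + 1/(12n)  (error below 1/(360 n^3), negligible here)
  ln(486) = 6.1862086
  n ln n = 486 * 6.1862086 = 3006.4974
  (1/2) ln(2 pi * 486) = (1/2) ln(3053.6281) = 4.0120
  1/(12*486) = 0.0002
  ln(486!) ~ 3006.4974 - 486 + 4.0120 + 0.0002 = 2524.5096
Convert to base 2: log2(486!) = 2524.5096 / ln 2 = 2524.5096 / 0.69314718 = 3642.0975
ceil(3642.0975) = 3643
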